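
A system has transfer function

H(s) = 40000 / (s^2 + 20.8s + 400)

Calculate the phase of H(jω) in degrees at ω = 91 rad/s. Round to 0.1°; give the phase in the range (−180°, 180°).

At s = jω = j91:
quadratic: (j91)² + 20.8·j91 + 400 = -7881 + j1892.8 → |·| ≈ 8105.1, ∠ ≈ 166.49°
∠H = 0.00° − 166.49° = -166.49°

-166.5°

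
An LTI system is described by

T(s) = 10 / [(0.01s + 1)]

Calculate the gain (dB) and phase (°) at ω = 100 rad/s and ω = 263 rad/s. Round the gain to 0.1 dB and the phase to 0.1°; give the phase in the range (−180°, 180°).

ω = 100: 17.0 dB, -45.0°; ω = 263: 11.0 dB, -69.2°

At ω = 100 rad/s:
pole (1 + j100·0.01) = 1 + j1 → |·| ≈ 1.4142, ∠ ≈ 45.00°
|T| = 10 · 1 / (1.4142) ≈ 7.0711
Gain = 20 log₁₀(7.0711) ≈ 16.99 dB
∠T = (0°) − (45.00°) = -45.00°

At ω = 263 rad/s:
pole (1 + j263·0.01) = 1 + j2.63 → |·| ≈ 2.8137, ∠ ≈ 69.18°
|T| = 10 · 1 / (2.8137) ≈ 3.554
Gain = 20 log₁₀(3.554) ≈ 11.01 dB
∠T = (0°) − (69.18°) = -69.18°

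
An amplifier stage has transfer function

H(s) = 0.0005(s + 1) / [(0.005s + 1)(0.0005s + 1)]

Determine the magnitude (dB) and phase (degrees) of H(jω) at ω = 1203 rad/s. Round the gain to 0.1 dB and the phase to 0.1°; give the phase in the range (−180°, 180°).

At ω = 1203 rad/s:
zero (1 + j1203·1) = 1 + j1203 → |·| ≈ 1203, ∠ ≈ 89.95°
pole (1 + j1203·0.005) = 1 + j6.015 → |·| ≈ 6.0976, ∠ ≈ 80.56°
pole (1 + j1203·0.0005) = 1 + j0.6015 → |·| ≈ 1.167, ∠ ≈ 31.03°
|H| = 0.0005 · 1203 / (6.0976 · 1.167) ≈ 0.084529
Gain = 20 log₁₀(0.084529) ≈ -21.46 dB
∠H = (89.95°) − (80.56° + 31.03°) = -21.64°

-21.5 dB, -21.6°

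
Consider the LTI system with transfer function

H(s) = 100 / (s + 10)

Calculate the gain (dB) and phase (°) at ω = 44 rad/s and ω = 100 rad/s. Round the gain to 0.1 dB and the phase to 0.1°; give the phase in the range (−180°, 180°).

Substitute s = j44:
Numerator: 100 = 100 + j0
Denominator: (j44) + 10 = 10 + j44
|N| = √(100² + 0²) ≈ 100, ∠N ≈ 0.00°
|D| = √(10² + 44²) ≈ 45.122, ∠D ≈ 77.20°
|H| = 100 / 45.122 ≈ 2.2162
Gain = 20 log₁₀(2.2162) ≈ 6.91 dB
∠H = 0.00° − 77.20° = -77.20°

Substitute s = j100:
Numerator: 100 = 100 + j0
Denominator: (j100) + 10 = 10 + j100
|N| = √(100² + 0²) ≈ 100, ∠N ≈ 0.00°
|D| = √(10² + 100²) ≈ 100.5, ∠D ≈ 84.29°
|H| = 100 / 100.5 ≈ 0.99502
Gain = 20 log₁₀(0.99502) ≈ -0.04 dB
∠H = 0.00° − 84.29° = -84.29°

ω = 44: 6.9 dB, -77.2°; ω = 100: -0.0 dB, -84.3°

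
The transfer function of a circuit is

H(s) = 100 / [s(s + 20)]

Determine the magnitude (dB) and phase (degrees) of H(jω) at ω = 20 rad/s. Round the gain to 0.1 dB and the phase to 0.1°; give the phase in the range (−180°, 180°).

-15.1 dB, -135.0°

At s = jω = j20:
pole (s+20): 20 + j20 → |·| = √(20²+20²) = √800 ≈ 28.284, ∠ = arctan(20/20) ≈ 45.00°
pole at origin: |s| = 20, ∠ = 90.00° (in denominator)
|H| = 100 / 565.68 ≈ 0.17678
Gain = 20 log₁₀(0.17678) ≈ -15.05 dB
∠H = 0.00° − 135.00° = -135.00°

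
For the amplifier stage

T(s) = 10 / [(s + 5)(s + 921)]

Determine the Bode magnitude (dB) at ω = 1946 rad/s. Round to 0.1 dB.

At s = jω = j1946:
pole (s+5): 5 + j1946 → |·| = √(5²+1946²) = √3786941 ≈ 1946, ∠ = arctan(1946/5) ≈ 89.85°
pole (s+921): 921 + j1946 → |·| = √(921²+1946²) = √4635157 ≈ 2152.9, ∠ = arctan(1946/921) ≈ 64.67°
|T| = 10 / 4.1895e+06 ≈ 2.3869e-06
Gain = 20 log₁₀(2.3869e-06) ≈ -112.44 dB

-112.4 dB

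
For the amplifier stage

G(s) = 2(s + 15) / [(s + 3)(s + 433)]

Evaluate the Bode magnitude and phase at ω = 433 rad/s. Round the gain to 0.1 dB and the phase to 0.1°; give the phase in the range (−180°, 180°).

-49.7 dB, -46.6°

At s = jω = j433:
zero (s+15): 15 + j433 → |·| = √(15²+433²) = √187714 ≈ 433.26, ∠ = arctan(433/15) ≈ 88.02°
pole (s+3): 3 + j433 → |·| = √(3²+433²) = √187498 ≈ 433.01, ∠ = arctan(433/3) ≈ 89.60°
pole (s+433): 433 + j433 → |·| = √(433²+433²) = √374978 ≈ 612.35, ∠ = arctan(433/433) ≈ 45.00°
|G| = 2 · 433.26 / 2.6515e+05 ≈ 0.003268
Gain = 20 log₁₀(0.003268) ≈ -49.71 dB
∠G = 88.02° − 134.60° = -46.58°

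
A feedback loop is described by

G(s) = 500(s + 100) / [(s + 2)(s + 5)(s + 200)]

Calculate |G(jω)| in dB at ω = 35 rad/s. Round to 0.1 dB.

-13.5 dB

At s = jω = j35:
zero (s+100): 100 + j35 → |·| = √(100²+35²) = √11225 ≈ 105.95, ∠ = arctan(35/100) ≈ 19.29°
pole (s+2): 2 + j35 → |·| = √(2²+35²) = √1229 ≈ 35.057, ∠ = arctan(35/2) ≈ 86.73°
pole (s+5): 5 + j35 → |·| = √(5²+35²) = √1250 ≈ 35.355, ∠ = arctan(35/5) ≈ 81.87°
pole (s+200): 200 + j35 → |·| = √(200²+35²) = √41225 ≈ 203.04, ∠ = arctan(35/200) ≈ 9.93°
|G| = 500 · 105.95 / 2.5166e+05 ≈ 0.2105
Gain = 20 log₁₀(0.2105) ≈ -13.53 dB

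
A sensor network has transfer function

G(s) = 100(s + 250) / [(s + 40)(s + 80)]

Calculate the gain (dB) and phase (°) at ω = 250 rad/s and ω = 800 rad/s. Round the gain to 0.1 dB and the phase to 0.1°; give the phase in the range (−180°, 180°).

ω = 250: -5.5 dB, -108.2°; ω = 800: -17.7 dB, -98.8°

At s = jω = j250:
zero (s+250): 250 + j250 → |·| = √(250²+250²) = √125000 ≈ 353.55, ∠ = arctan(250/250) ≈ 45.00°
pole (s+40): 40 + j250 → |·| = √(40²+250²) = √64100 ≈ 253.18, ∠ = arctan(250/40) ≈ 80.91°
pole (s+80): 80 + j250 → |·| = √(80²+250²) = √68900 ≈ 262.49, ∠ = arctan(250/80) ≈ 72.26°
|G| = 100 · 353.55 / 66457 ≈ 0.532
Gain = 20 log₁₀(0.532) ≈ -5.48 dB
∠G = 45.00° − 153.17° = -108.17°

At s = jω = j800:
zero (s+250): 250 + j800 → |·| = √(250²+800²) = √702500 ≈ 838.15, ∠ = arctan(800/250) ≈ 72.65°
pole (s+40): 40 + j800 → |·| = √(40²+800²) = √641600 ≈ 801, ∠ = arctan(800/40) ≈ 87.14°
pole (s+80): 80 + j800 → |·| = √(80²+800²) = √646400 ≈ 803.99, ∠ = arctan(800/80) ≈ 84.29°
|G| = 100 · 838.15 / 6.44e+05 ≈ 0.13015
Gain = 20 log₁₀(0.13015) ≈ -17.71 dB
∠G = 72.65° − 171.43° = -98.78°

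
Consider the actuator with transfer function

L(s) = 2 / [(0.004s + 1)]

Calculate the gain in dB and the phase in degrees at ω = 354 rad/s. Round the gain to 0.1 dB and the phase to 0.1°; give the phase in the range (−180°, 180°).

At ω = 354 rad/s:
pole (1 + j354·0.004) = 1 + j1.416 → |·| ≈ 1.7335, ∠ ≈ 54.77°
|L| = 2 · 1 / (1.7335) ≈ 1.1537
Gain = 20 log₁₀(1.1537) ≈ 1.24 dB
∠L = (0°) − (54.77°) = -54.77°

1.2 dB, -54.8°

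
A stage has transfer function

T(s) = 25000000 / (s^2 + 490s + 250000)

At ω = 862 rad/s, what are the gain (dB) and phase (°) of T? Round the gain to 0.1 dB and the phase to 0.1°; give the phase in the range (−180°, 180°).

31.7 dB, -139.4°

At s = jω = j862:
quadratic: (j862)² + 490·j862 + 250000 = -493044 + j422380 → |·| ≈ 6.4923e+05, ∠ ≈ 139.41°
|T| = 25000000 / 6.4923e+05 ≈ 38.507
Gain = 20 log₁₀(38.507) ≈ 31.71 dB
∠T = 0.00° − 139.41° = -139.41°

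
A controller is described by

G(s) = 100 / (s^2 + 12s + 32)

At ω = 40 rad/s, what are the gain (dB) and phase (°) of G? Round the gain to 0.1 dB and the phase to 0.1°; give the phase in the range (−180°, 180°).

Substitute s = j40:
Numerator: 100 = 100 + j0
Denominator: (j40)^2 + 12(j40) + 32 = -1568 + j480
|N| = √(100² + 0²) ≈ 100, ∠N ≈ 0.00°
|D| = √(1568² + 480²) ≈ 1639.8, ∠D ≈ 162.98°
|G| = 100 / 1639.8 ≈ 0.060983
Gain = 20 log₁₀(0.060983) ≈ -24.30 dB
∠G = 0.00° − 162.98° = -162.98°

-24.3 dB, -163.0°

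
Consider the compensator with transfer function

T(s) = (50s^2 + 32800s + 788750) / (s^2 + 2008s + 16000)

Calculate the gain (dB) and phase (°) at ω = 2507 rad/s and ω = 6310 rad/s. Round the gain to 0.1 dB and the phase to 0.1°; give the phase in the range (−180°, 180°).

Substitute s = j2507:
Numerator: 50(j2507)^2 + 32800(j2507) + 788750 = -313463700 + j82229600
Denominator: (j2507)^2 + 2008(j2507) + 16000 = -6269049 + j5034056
|N| = √(313463700² + 82229600²) ≈ 3.2407e+08, ∠N ≈ 165.30°
|D| = √(6269049² + 5034056²) ≈ 8.0401e+06, ∠D ≈ 141.24°
|T| = 3.2407e+08 / 8.0401e+06 ≈ 40.307
Gain = 20 log₁₀(40.307) ≈ 32.11 dB
∠T = 165.30° − 141.24° = 24.06°

Substitute s = j6310:
Numerator: 50(j6310)^2 + 32800(j6310) + 788750 = -1990016250 + j206968000
Denominator: (j6310)^2 + 2008(j6310) + 16000 = -39800100 + j12670480
|N| = √(1990016250² + 206968000²) ≈ 2.0007e+09, ∠N ≈ 174.06°
|D| = √(39800100² + 12670480²) ≈ 4.1768e+07, ∠D ≈ 162.34°
|T| = 2.0007e+09 / 4.1768e+07 ≈ 47.9
Gain = 20 log₁₀(47.9) ≈ 33.61 dB
∠T = 174.06° − 162.34° = 11.72°

ω = 2507: 32.1 dB, 24.1°; ω = 6310: 33.6 dB, 11.7°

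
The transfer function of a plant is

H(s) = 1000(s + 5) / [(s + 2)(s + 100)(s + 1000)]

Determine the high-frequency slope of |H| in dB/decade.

Each pole contributes −20 dB/decade at high frequency; each zero contributes +20 dB/decade.
Net: 1 zero(s) − 3 pole(s) → -40 dB/decade.

-40 dB/decade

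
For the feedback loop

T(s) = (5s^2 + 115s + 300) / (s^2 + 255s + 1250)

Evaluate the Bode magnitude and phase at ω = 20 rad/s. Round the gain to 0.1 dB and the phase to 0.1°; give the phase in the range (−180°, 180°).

Substitute s = j20:
Numerator: 5(j20)^2 + 115(j20) + 300 = -1700 + j2300
Denominator: (j20)^2 + 255(j20) + 1250 = 850 + j5100
|N| = √(1700² + 2300²) ≈ 2860.1, ∠N ≈ 126.47°
|D| = √(850² + 5100²) ≈ 5170.3, ∠D ≈ 80.54°
|T| = 2860.1 / 5170.3 ≈ 0.55318
Gain = 20 log₁₀(0.55318) ≈ -5.14 dB
∠T = 126.47° − 80.54° = 45.93°

-5.1 dB, 45.9°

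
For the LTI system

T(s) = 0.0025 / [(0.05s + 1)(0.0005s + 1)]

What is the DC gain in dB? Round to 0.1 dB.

T(0) = 0.0025 · 1 / 1 = 0.0025
20 log₁₀(0.0025) ≈ -52.04 dB

-52.0 dB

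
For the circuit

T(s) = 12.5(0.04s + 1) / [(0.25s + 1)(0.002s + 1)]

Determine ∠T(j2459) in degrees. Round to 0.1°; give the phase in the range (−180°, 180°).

At ω = 2459 rad/s:
zero (1 + j2459·0.04) = 1 + j98.36 → |·| ≈ 98.365, ∠ ≈ 89.42°
pole (1 + j2459·0.25) = 1 + j614.75 → |·| ≈ 614.75, ∠ ≈ 89.91°
pole (1 + j2459·0.002) = 1 + j4.918 → |·| ≈ 5.0186, ∠ ≈ 78.51°
∠T = (89.42°) − (89.91° + 78.51°) = -79.00°

-79.0°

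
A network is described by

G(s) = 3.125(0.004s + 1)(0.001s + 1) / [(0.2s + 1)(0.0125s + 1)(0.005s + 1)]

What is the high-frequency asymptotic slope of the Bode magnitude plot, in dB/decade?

Each pole contributes −20 dB/decade at high frequency; each zero contributes +20 dB/decade.
Net: 2 zero(s) − 3 pole(s) → -20 dB/decade.

-20 dB/decade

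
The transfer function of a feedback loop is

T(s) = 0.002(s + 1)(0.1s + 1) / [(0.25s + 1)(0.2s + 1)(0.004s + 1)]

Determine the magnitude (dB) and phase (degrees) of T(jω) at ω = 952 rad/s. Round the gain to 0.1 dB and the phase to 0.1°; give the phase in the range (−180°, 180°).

At ω = 952 rad/s:
zero (1 + j952·1) = 1 + j952 → |·| ≈ 952, ∠ ≈ 89.94°
zero (1 + j952·0.1) = 1 + j95.2 → |·| ≈ 95.205, ∠ ≈ 89.40°
pole (1 + j952·0.25) = 1 + j238 → |·| ≈ 238, ∠ ≈ 89.76°
pole (1 + j952·0.2) = 1 + j190.4 → |·| ≈ 190.4, ∠ ≈ 89.70°
pole (1 + j952·0.004) = 1 + j3.808 → |·| ≈ 3.9371, ∠ ≈ 75.29°
|T| = 0.002 · 952 · 95.205 / (238 · 190.4 · 3.9371) ≈ 0.001016
Gain = 20 log₁₀(0.001016) ≈ -59.86 dB
∠T = (89.94° + 89.40°) − (89.76° + 89.70° + 75.29°) = -75.41°

-59.9 dB, -75.4°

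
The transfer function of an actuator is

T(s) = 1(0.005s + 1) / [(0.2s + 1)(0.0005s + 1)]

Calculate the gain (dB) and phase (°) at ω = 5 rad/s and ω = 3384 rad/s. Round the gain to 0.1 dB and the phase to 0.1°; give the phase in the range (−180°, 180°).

ω = 5: -3.0 dB, -43.7°; ω = 3384: -37.9 dB, -62.7°

At ω = 5 rad/s:
zero (1 + j5·0.005) = 1 + j0.025 → |·| ≈ 1.0003, ∠ ≈ 1.43°
pole (1 + j5·0.2) = 1 + j1 → |·| ≈ 1.4142, ∠ ≈ 45.00°
pole (1 + j5·0.0005) = 1 + j0.0025 → |·| ≈ 1, ∠ ≈ 0.14°
|T| = 1 · 1.0003 / (1.4142 · 1) ≈ 0.70733
Gain = 20 log₁₀(0.70733) ≈ -3.01 dB
∠T = (1.43°) − (45.00° + 0.14°) = -43.71°

At ω = 3384 rad/s:
zero (1 + j3384·0.005) = 1 + j16.92 → |·| ≈ 16.95, ∠ ≈ 86.62°
pole (1 + j3384·0.2) = 1 + j676.8 → |·| ≈ 676.8, ∠ ≈ 89.92°
pole (1 + j3384·0.0005) = 1 + j1.692 → |·| ≈ 1.9654, ∠ ≈ 59.42°
|T| = 1 · 16.95 / (676.8 · 1.9654) ≈ 0.012743
Gain = 20 log₁₀(0.012743) ≈ -37.89 dB
∠T = (86.62°) − (89.92° + 59.42°) = -62.72°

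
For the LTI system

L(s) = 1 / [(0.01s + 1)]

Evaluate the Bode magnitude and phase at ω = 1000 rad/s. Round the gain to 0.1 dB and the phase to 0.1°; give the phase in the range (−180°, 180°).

-20.0 dB, -84.3°

At ω = 1000 rad/s:
pole (1 + j1000·0.01) = 1 + j10 → |·| ≈ 10.05, ∠ ≈ 84.29°
|L| = 1 · 1 / (10.05) ≈ 0.099502
Gain = 20 log₁₀(0.099502) ≈ -20.04 dB
∠L = (0°) − (84.29°) = -84.29°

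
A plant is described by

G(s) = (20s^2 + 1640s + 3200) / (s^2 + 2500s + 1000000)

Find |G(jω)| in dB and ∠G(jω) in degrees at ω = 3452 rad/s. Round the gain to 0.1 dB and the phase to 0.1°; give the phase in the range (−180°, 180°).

Substitute s = j3452:
Numerator: 20(j3452)^2 + 1640(j3452) + 3200 = -238322880 + j5661280
Denominator: (j3452)^2 + 2500(j3452) + 1000000 = -10916304 + j8630000
|N| = √(238322880² + 5661280²) ≈ 2.3839e+08, ∠N ≈ 178.64°
|D| = √(10916304² + 8630000²) ≈ 1.3916e+07, ∠D ≈ 141.67°
|G| = 2.3839e+08 / 1.3916e+07 ≈ 17.131
Gain = 20 log₁₀(17.131) ≈ 24.68 dB
∠G = 178.64° − 141.67° = 36.97°

24.7 dB, 37.0°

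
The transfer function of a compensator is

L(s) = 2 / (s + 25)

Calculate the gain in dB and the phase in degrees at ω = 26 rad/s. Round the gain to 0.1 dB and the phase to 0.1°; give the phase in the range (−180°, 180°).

Substitute s = j26:
Numerator: 2 = 2 + j0
Denominator: (j26) + 25 = 25 + j26
|N| = √(2² + 0²) ≈ 2, ∠N ≈ 0.00°
|D| = √(25² + 26²) ≈ 36.069, ∠D ≈ 46.12°
|L| = 2 / 36.069 ≈ 0.055449
Gain = 20 log₁₀(0.055449) ≈ -25.12 dB
∠L = 0.00° − 46.12° = -46.12°

-25.1 dB, -46.1°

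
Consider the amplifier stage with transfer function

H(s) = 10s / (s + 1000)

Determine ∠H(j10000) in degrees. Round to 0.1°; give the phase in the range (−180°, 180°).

At s = jω = j10000:
zero at origin: s = j10000 → |·| = 10000, ∠ = 90.00°
pole (s+1000): 1000 + j10000 → |·| = √(1000²+10000²) = √101000000 ≈ 10050, ∠ = arctan(10000/1000) ≈ 84.29°
∠H = 90.00° − 84.29° = 5.71°

5.7°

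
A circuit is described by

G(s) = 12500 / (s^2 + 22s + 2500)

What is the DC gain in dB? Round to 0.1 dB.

14.0 dB

G(0) = 12500 / 2500 = 5
20 log₁₀(5) ≈ 13.98 dB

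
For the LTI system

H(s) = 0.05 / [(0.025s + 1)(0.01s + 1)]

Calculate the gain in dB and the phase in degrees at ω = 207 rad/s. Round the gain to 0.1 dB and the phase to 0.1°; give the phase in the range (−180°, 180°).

-47.7 dB, -143.3°

At ω = 207 rad/s:
pole (1 + j207·0.025) = 1 + j5.175 → |·| ≈ 5.2707, ∠ ≈ 79.06°
pole (1 + j207·0.01) = 1 + j2.07 → |·| ≈ 2.2989, ∠ ≈ 64.22°
|H| = 0.05 · 1 / (5.2707 · 2.2989) ≈ 0.0041265
Gain = 20 log₁₀(0.0041265) ≈ -47.69 dB
∠H = (0°) − (79.06° + 64.22°) = -143.28°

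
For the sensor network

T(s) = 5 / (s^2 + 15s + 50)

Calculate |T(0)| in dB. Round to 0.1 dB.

T(0) = 5 / 50 = 0.1
20 log₁₀(0.1) ≈ -20.00 dB

-20.0 dB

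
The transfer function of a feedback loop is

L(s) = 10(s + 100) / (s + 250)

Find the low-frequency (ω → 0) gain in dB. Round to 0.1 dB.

12.0 dB

L(0) = 10·100 / (250) = 4
20 log₁₀(4) ≈ 12.04 dB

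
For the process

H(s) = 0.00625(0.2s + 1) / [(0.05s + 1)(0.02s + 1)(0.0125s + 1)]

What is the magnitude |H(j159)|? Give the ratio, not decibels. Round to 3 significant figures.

At ω = 159 rad/s:
zero (1 + j159·0.2) = 1 + j31.8 → |·| ≈ 31.816, ∠ ≈ 88.20°
pole (1 + j159·0.05) = 1 + j7.95 → |·| ≈ 8.0126, ∠ ≈ 82.83°
pole (1 + j159·0.02) = 1 + j3.18 → |·| ≈ 3.3335, ∠ ≈ 72.54°
pole (1 + j159·0.0125) = 1 + j1.9875 → |·| ≈ 2.2249, ∠ ≈ 63.29°
|H| = 0.00625 · 31.816 / (8.0126 · 3.3335 · 2.2249) ≈ 0.0033461

0.00335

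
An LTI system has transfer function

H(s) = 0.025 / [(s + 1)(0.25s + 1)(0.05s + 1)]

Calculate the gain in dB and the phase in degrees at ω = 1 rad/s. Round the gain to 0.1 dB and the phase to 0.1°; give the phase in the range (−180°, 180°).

At ω = 1 rad/s:
pole (1 + j1·1) = 1 + j1 → |·| ≈ 1.4142, ∠ ≈ 45.00°
pole (1 + j1·0.25) = 1 + j0.25 → |·| ≈ 1.0308, ∠ ≈ 14.04°
pole (1 + j1·0.05) = 1 + j0.05 → |·| ≈ 1.0012, ∠ ≈ 2.86°
|H| = 0.025 · 1 / (1.4142 · 1.0308 · 1.0012) ≈ 0.017129
Gain = 20 log₁₀(0.017129) ≈ -35.33 dB
∠H = (0°) − (45.00° + 14.04° + 2.86°) = -61.90°

-35.3 dB, -61.9°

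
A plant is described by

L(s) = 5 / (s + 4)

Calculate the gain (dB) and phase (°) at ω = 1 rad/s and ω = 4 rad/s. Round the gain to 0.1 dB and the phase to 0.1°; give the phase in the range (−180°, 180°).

At s = jω = j1:
pole (s+4): 4 + j1 → |·| = √(4²+1²) = √17 ≈ 4.1231, ∠ = arctan(1/4) ≈ 14.04°
|L| = 5 / 4.1231 ≈ 1.2127
Gain = 20 log₁₀(1.2127) ≈ 1.68 dB
∠L = 0.00° − 14.04° = -14.04°

At s = jω = j4:
pole (s+4): 4 + j4 → |·| = √(4²+4²) = √32 ≈ 5.6569, ∠ = arctan(4/4) ≈ 45.00°
|L| = 5 / 5.6569 ≈ 0.88388
Gain = 20 log₁₀(0.88388) ≈ -1.07 dB
∠L = 0.00° − 45.00° = -45.00°

ω = 1: 1.7 dB, -14.0°; ω = 4: -1.1 dB, -45.0°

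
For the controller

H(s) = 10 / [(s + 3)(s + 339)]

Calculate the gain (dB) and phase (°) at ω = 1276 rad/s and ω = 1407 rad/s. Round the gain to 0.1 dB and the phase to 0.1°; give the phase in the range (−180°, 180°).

ω = 1276: -104.5 dB, -165.0°; ω = 1407: -106.2 dB, -166.3°

At s = jω = j1276:
pole (s+3): 3 + j1276 → |·| = √(3²+1276²) = √1628185 ≈ 1276, ∠ = arctan(1276/3) ≈ 89.87°
pole (s+339): 339 + j1276 → |·| = √(339²+1276²) = √1743097 ≈ 1320.3, ∠ = arctan(1276/339) ≈ 75.12°
|H| = 10 / 1.6847e+06 ≈ 5.9358e-06
Gain = 20 log₁₀(5.9358e-06) ≈ -104.53 dB
∠H = 0.00° − 164.99° = -164.99°

At s = jω = j1407:
pole (s+3): 3 + j1407 → |·| = √(3²+1407²) = √1979658 ≈ 1407, ∠ = arctan(1407/3) ≈ 89.88°
pole (s+339): 339 + j1407 → |·| = √(339²+1407²) = √2094570 ≈ 1447.3, ∠ = arctan(1407/339) ≈ 76.45°
|H| = 10 / 2.0364e+06 ≈ 4.9106e-06
Gain = 20 log₁₀(4.9106e-06) ≈ -106.18 dB
∠H = 0.00° − 166.33° = -166.33°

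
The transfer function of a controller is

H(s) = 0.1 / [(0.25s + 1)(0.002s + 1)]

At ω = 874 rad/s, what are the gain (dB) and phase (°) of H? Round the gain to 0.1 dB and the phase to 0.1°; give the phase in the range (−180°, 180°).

-72.9 dB, -150.0°

At ω = 874 rad/s:
pole (1 + j874·0.25) = 1 + j218.5 → |·| ≈ 218.5, ∠ ≈ 89.74°
pole (1 + j874·0.002) = 1 + j1.748 → |·| ≈ 2.0138, ∠ ≈ 60.23°
|H| = 0.1 · 1 / (218.5 · 2.0138) ≈ 0.00022726
Gain = 20 log₁₀(0.00022726) ≈ -72.87 dB
∠H = (0°) − (89.74° + 60.23°) = -149.97°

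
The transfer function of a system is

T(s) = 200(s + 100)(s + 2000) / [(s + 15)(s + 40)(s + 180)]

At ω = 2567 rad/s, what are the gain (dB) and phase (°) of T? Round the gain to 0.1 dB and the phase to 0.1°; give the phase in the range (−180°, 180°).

-20.1 dB, -124.9°

At s = jω = j2567:
zero (s+100): 100 + j2567 → |·| = √(100²+2567²) = √6599489 ≈ 2568.9, ∠ = arctan(2567/100) ≈ 87.77°
zero (s+2000): 2000 + j2567 → |·| = √(2000²+2567²) = √10589489 ≈ 3254.1, ∠ = arctan(2567/2000) ≈ 52.08°
pole (s+15): 15 + j2567 → |·| = √(15²+2567²) = √6589714 ≈ 2567, ∠ = arctan(2567/15) ≈ 89.67°
pole (s+40): 40 + j2567 → |·| = √(40²+2567²) = √6591089 ≈ 2567.3, ∠ = arctan(2567/40) ≈ 89.11°
pole (s+180): 180 + j2567 → |·| = √(180²+2567²) = √6621889 ≈ 2573.3, ∠ = arctan(2567/180) ≈ 85.99°
|T| = 200 · 8.3595e+06 / 1.6959e+10 ≈ 0.098585
Gain = 20 log₁₀(0.098585) ≈ -20.12 dB
∠T = 139.85° − 264.77° = -124.92°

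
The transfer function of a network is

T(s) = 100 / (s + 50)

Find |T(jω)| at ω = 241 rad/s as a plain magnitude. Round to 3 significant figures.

Substitute s = j241:
Numerator: 100 = 100 + j0
Denominator: (j241) + 50 = 50 + j241
|N| = √(100² + 0²) ≈ 100, ∠N ≈ 0.00°
|D| = √(50² + 241²) ≈ 246.13, ∠D ≈ 78.28°
|T| = 100 / 246.13 ≈ 0.40629

0.406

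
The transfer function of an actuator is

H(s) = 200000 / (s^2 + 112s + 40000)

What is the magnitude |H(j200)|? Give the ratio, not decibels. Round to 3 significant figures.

8.93

At s = jω = j200:
quadratic: (j200)² + 112·j200 + 40000 = 0 + j22400 → |·| ≈ 22400, ∠ ≈ 90.00°
|H| = 200000 / 22400 ≈ 8.9286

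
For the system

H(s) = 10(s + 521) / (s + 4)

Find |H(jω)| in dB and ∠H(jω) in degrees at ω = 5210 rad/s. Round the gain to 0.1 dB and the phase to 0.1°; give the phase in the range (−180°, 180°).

At s = jω = j5210:
zero (s+521): 521 + j5210 → |·| = √(521²+5210²) = √27415541 ≈ 5236, ∠ = arctan(5210/521) ≈ 84.29°
pole (s+4): 4 + j5210 → |·| = √(4²+5210²) = √27144116 ≈ 5210, ∠ = arctan(5210/4) ≈ 89.96°
|H| = 10 · 5236 / 5210 ≈ 10.05
Gain = 20 log₁₀(10.05) ≈ 20.04 dB
∠H = 84.29° − 89.96° = -5.67°

20.0 dB, -5.7°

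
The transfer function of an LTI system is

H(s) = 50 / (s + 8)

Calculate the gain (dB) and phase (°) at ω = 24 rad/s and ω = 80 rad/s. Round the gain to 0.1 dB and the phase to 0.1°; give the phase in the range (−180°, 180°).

ω = 24: 5.9 dB, -71.6°; ω = 80: -4.1 dB, -84.3°

Substitute s = j24:
Numerator: 50 = 50 + j0
Denominator: (j24) + 8 = 8 + j24
|N| = √(50² + 0²) ≈ 50, ∠N ≈ 0.00°
|D| = √(8² + 24²) ≈ 25.298, ∠D ≈ 71.57°
|H| = 50 / 25.298 ≈ 1.9764
Gain = 20 log₁₀(1.9764) ≈ 5.92 dB
∠H = 0.00° − 71.57° = -71.57°

Substitute s = j80:
Numerator: 50 = 50 + j0
Denominator: (j80) + 8 = 8 + j80
|N| = √(50² + 0²) ≈ 50, ∠N ≈ 0.00°
|D| = √(8² + 80²) ≈ 80.399, ∠D ≈ 84.29°
|H| = 50 / 80.399 ≈ 0.6219
Gain = 20 log₁₀(0.6219) ≈ -4.13 dB
∠H = 0.00° − 84.29° = -84.29°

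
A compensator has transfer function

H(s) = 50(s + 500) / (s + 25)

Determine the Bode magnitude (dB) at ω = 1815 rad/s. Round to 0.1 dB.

At s = jω = j1815:
zero (s+500): 500 + j1815 → |·| = √(500²+1815²) = √3544225 ≈ 1882.6, ∠ = arctan(1815/500) ≈ 74.60°
pole (s+25): 25 + j1815 → |·| = √(25²+1815²) = √3294850 ≈ 1815.2, ∠ = arctan(1815/25) ≈ 89.21°
|H| = 50 · 1882.6 / 1815.2 ≈ 51.857
Gain = 20 log₁₀(51.857) ≈ 34.30 dB

34.3 dB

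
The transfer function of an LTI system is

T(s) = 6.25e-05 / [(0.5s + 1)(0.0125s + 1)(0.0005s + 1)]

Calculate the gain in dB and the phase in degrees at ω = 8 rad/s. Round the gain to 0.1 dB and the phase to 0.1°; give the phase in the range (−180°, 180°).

-96.4 dB, -81.9°

At ω = 8 rad/s:
pole (1 + j8·0.5) = 1 + j4 → |·| ≈ 4.1231, ∠ ≈ 75.96°
pole (1 + j8·0.0125) = 1 + j0.1 → |·| ≈ 1.005, ∠ ≈ 5.71°
pole (1 + j8·0.0005) = 1 + j0.004 → |·| ≈ 1, ∠ ≈ 0.23°
|T| = 6.25e-05 · 1 / (4.1231 · 1.005 · 1) ≈ 1.5083e-05
Gain = 20 log₁₀(1.5083e-05) ≈ -96.43 dB
∠T = (0°) − (75.96° + 5.71° + 0.23°) = -81.90°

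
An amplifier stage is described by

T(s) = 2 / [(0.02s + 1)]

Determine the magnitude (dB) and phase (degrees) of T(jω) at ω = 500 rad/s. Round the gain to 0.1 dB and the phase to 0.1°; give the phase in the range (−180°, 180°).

-14.0 dB, -84.3°

At ω = 500 rad/s:
pole (1 + j500·0.02) = 1 + j10 → |·| ≈ 10.05, ∠ ≈ 84.29°
|T| = 2 · 1 / (10.05) ≈ 0.199
Gain = 20 log₁₀(0.199) ≈ -14.02 dB
∠T = (0°) − (84.29°) = -84.29°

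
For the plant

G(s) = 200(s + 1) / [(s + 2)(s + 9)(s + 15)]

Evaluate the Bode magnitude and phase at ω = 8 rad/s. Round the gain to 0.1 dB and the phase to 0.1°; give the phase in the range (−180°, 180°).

At s = jω = j8:
zero (s+1): 1 + j8 → |·| = √(1²+8²) = √65 ≈ 8.0623, ∠ = arctan(8/1) ≈ 82.87°
pole (s+2): 2 + j8 → |·| = √(2²+8²) = √68 ≈ 8.2462, ∠ = arctan(8/2) ≈ 75.96°
pole (s+9): 9 + j8 → |·| = √(9²+8²) = √145 ≈ 12.042, ∠ = arctan(8/9) ≈ 41.63°
pole (s+15): 15 + j8 → |·| = √(15²+8²) = √289 ≈ 17, ∠ = arctan(8/15) ≈ 28.07°
|G| = 200 · 8.0623 / 1688.1 ≈ 0.95519
Gain = 20 log₁₀(0.95519) ≈ -0.40 dB
∠G = 82.87° − 145.66° = -62.79°

-0.4 dB, -62.8°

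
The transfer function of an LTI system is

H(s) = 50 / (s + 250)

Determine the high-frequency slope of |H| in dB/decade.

Each pole contributes −20 dB/decade at high frequency; each zero contributes +20 dB/decade.
Net: 0 zero(s) − 1 pole(s) → -20 dB/decade.

-20 dB/decade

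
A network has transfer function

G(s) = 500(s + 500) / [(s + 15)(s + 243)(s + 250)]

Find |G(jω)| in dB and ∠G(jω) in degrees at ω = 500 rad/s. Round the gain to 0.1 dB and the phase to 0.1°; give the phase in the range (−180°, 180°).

-52.9 dB, -170.8°

At s = jω = j500:
zero (s+500): 500 + j500 → |·| = √(500²+500²) = √500000 ≈ 707.11, ∠ = arctan(500/500) ≈ 45.00°
pole (s+15): 15 + j500 → |·| = √(15²+500²) = √250225 ≈ 500.22, ∠ = arctan(500/15) ≈ 88.28°
pole (s+243): 243 + j500 → |·| = √(243²+500²) = √309049 ≈ 555.92, ∠ = arctan(500/243) ≈ 64.08°
pole (s+250): 250 + j500 → |·| = √(250²+500²) = √312500 ≈ 559.02, ∠ = arctan(500/250) ≈ 63.43°
|G| = 500 · 707.11 / 1.5545e+08 ≈ 0.0022744
Gain = 20 log₁₀(0.0022744) ≈ -52.86 dB
∠G = 45.00° − 215.79° = -170.79°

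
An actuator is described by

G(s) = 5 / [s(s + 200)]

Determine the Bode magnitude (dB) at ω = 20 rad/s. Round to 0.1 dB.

At s = jω = j20:
pole (s+200): 200 + j20 → |·| = √(200²+20²) = √40400 ≈ 201, ∠ = arctan(20/200) ≈ 5.71°
pole at origin: |s| = 20, ∠ = 90.00° (in denominator)
|G| = 5 / 4020 ≈ 0.0012438
Gain = 20 log₁₀(0.0012438) ≈ -58.10 dB

-58.1 dB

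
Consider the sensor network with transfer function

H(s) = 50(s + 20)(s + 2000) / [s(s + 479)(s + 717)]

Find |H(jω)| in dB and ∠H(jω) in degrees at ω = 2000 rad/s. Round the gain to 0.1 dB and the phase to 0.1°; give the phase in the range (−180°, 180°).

At s = jω = j2000:
zero (s+20): 20 + j2000 → |·| = √(20²+2000²) = √4000400 ≈ 2000.1, ∠ = arctan(2000/20) ≈ 89.43°
zero (s+2000): 2000 + j2000 → |·| = √(2000²+2000²) = √8000000 ≈ 2828.4, ∠ = arctan(2000/2000) ≈ 45.00°
pole (s+479): 479 + j2000 → |·| = √(479²+2000²) = √4229441 ≈ 2056.6, ∠ = arctan(2000/479) ≈ 76.53°
pole (s+717): 717 + j2000 → |·| = √(717²+2000²) = √4514089 ≈ 2124.6, ∠ = arctan(2000/717) ≈ 70.28°
pole at origin: |s| = 2000, ∠ = 90.00° (in denominator)
|H| = 50 · 5.6571e+06 / 8.7389e+09 ≈ 0.032367
Gain = 20 log₁₀(0.032367) ≈ -29.80 dB
∠H = 134.43° − 236.81° = -102.38°

-29.8 dB, -102.4°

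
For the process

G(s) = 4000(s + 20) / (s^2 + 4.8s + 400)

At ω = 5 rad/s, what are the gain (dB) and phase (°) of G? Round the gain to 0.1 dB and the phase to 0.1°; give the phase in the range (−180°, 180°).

46.8 dB, 10.4°

At s = jω = j5:
zero (s+20): 20 + j5 → |·| = √(20²+5²) = √425 ≈ 20.616, ∠ = arctan(5/20) ≈ 14.04°
quadratic: (j5)² + 4.8·j5 + 400 = 375 + j24 → |·| ≈ 375.77, ∠ ≈ 3.66°
|G| = 4000 · 20.616 / 375.77 ≈ 219.45
Gain = 20 log₁₀(219.45) ≈ 46.83 dB
∠G = 14.04° − 3.66° = 10.38°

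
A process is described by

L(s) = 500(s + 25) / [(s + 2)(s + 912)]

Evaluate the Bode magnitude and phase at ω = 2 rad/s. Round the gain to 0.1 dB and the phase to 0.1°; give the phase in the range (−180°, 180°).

At s = jω = j2:
zero (s+25): 25 + j2 → |·| = √(25²+2²) = √629 ≈ 25.08, ∠ = arctan(2/25) ≈ 4.57°
pole (s+2): 2 + j2 → |·| = √(2²+2²) = √8 ≈ 2.8284, ∠ = arctan(2/2) ≈ 45.00°
pole (s+912): 912 + j2 → |·| = √(912²+2²) = √831748 ≈ 912, ∠ = arctan(2/912) ≈ 0.13°
|L| = 500 · 25.08 / 2579.5 ≈ 4.8614
Gain = 20 log₁₀(4.8614) ≈ 13.74 dB
∠L = 4.57° − 45.13° = -40.56°

13.7 dB, -40.6°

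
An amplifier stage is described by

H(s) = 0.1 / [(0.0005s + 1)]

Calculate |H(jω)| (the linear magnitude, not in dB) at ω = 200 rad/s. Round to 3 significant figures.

At ω = 200 rad/s:
pole (1 + j200·0.0005) = 1 + j0.1 → |·| ≈ 1.005, ∠ ≈ 5.71°
|H| = 0.1 · 1 / (1.005) ≈ 0.099502

0.0995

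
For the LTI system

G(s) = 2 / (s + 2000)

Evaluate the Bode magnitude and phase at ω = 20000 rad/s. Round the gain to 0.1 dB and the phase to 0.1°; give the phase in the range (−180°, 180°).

At s = jω = j20000:
pole (s+2000): 2000 + j20000 → |·| = √(2000²+20000²) = √404000000 ≈ 20100, ∠ = arctan(20000/2000) ≈ 84.29°
|G| = 2 / 20100 ≈ 9.9502e-05
Gain = 20 log₁₀(9.9502e-05) ≈ -80.04 dB
∠G = 0.00° − 84.29° = -84.29°

-80.0 dB, -84.3°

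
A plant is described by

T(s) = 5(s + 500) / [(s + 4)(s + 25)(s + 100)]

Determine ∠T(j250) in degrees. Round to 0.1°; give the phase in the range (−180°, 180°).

145.0°

At s = jω = j250:
zero (s+500): 500 + j250 → |·| = √(500²+250²) = √312500 ≈ 559.02, ∠ = arctan(250/500) ≈ 26.57°
pole (s+4): 4 + j250 → |·| = √(4²+250²) = √62516 ≈ 250.03, ∠ = arctan(250/4) ≈ 89.08°
pole (s+25): 25 + j250 → |·| = √(25²+250²) = √63125 ≈ 251.25, ∠ = arctan(250/25) ≈ 84.29°
pole (s+100): 100 + j250 → |·| = √(100²+250²) = √72500 ≈ 269.26, ∠ = arctan(250/100) ≈ 68.20°
∠T = 26.57° − 241.57° = -215.00° ≡ 145.00° (principal value)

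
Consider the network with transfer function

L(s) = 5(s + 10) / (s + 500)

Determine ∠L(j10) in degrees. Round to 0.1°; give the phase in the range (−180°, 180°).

At s = jω = j10:
zero (s+10): 10 + j10 → |·| = √(10²+10²) = √200 ≈ 14.142, ∠ = arctan(10/10) ≈ 45.00°
pole (s+500): 500 + j10 → |·| = √(500²+10²) = √250100 ≈ 500.1, ∠ = arctan(10/500) ≈ 1.15°
∠L = 45.00° − 1.15° = 43.85°

43.9°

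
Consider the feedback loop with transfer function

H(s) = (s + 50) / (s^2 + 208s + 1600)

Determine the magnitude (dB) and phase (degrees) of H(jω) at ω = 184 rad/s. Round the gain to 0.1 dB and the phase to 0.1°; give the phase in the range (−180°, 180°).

-48.4 dB, -55.3°

Substitute s = j184:
Numerator: (j184) + 50 = 50 + j184
Denominator: (j184)^2 + 208(j184) + 1600 = -32256 + j38272
|N| = √(50² + 184²) ≈ 190.67, ∠N ≈ 74.80°
|D| = √(32256² + 38272²) ≈ 50052, ∠D ≈ 130.12°
|H| = 190.67 / 50052 ≈ 0.0038094
Gain = 20 log₁₀(0.0038094) ≈ -48.38 dB
∠H = 74.80° − 130.12° = -55.32°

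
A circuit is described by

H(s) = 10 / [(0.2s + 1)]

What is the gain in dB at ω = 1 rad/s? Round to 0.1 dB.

19.8 dB

At ω = 1 rad/s:
pole (1 + j1·0.2) = 1 + j0.2 → |·| ≈ 1.0198, ∠ ≈ 11.31°
|H| = 10 · 1 / (1.0198) ≈ 9.8058
Gain = 20 log₁₀(9.8058) ≈ 19.83 dB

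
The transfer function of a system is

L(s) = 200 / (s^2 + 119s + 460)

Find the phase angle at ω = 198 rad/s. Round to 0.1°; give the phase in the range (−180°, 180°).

-148.7°

Substitute s = j198:
Numerator: 200 = 200 + j0
Denominator: (j198)^2 + 119(j198) + 460 = -38744 + j23562
|N| = √(200² + 0²) ≈ 200, ∠N ≈ 0.00°
|D| = √(38744² + 23562²) ≈ 45346, ∠D ≈ 148.69°
∠L = 0.00° − 148.69° = -148.69°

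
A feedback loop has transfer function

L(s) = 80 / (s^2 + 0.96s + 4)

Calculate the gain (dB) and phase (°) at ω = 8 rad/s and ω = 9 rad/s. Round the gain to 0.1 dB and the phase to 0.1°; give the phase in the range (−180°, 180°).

ω = 8: 2.4 dB, -172.7°; ω = 9: 0.3 dB, -173.6°

At s = jω = j8:
quadratic: (j8)² + 0.96·j8 + 4 = -60 + j7.68 → |·| ≈ 60.49, ∠ ≈ 172.71°
|L| = 80 / 60.49 ≈ 1.3225
Gain = 20 log₁₀(1.3225) ≈ 2.43 dB
∠L = 0.00° − 172.71° = -172.71°

At s = jω = j9:
quadratic: (j9)² + 0.96·j9 + 4 = -77 + j8.64 → |·| ≈ 77.483, ∠ ≈ 173.60°
|L| = 80 / 77.483 ≈ 1.0325
Gain = 20 log₁₀(1.0325) ≈ 0.28 dB
∠L = 0.00° − 173.60° = -173.60°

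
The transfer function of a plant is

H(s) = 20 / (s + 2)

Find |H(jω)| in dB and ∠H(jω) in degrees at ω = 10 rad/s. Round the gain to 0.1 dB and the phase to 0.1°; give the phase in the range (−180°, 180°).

5.9 dB, -78.7°

At s = jω = j10:
pole (s+2): 2 + j10 → |·| = √(2²+10²) = √104 ≈ 10.198, ∠ = arctan(10/2) ≈ 78.69°
|H| = 20 / 10.198 ≈ 1.9612
Gain = 20 log₁₀(1.9612) ≈ 5.85 dB
∠H = 0.00° − 78.69° = -78.69°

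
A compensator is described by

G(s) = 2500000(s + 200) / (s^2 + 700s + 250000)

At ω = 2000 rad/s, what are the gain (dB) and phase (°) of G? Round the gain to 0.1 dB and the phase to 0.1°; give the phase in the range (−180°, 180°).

At s = jω = j2000:
zero (s+200): 200 + j2000 → |·| = √(200²+2000²) = √4040000 ≈ 2010, ∠ = arctan(2000/200) ≈ 84.29°
quadratic: (j2000)² + 700·j2000 + 250000 = -3750000 + j1400000 → |·| ≈ 4.0028e+06, ∠ ≈ 159.53°
|G| = 2500000 · 2010 / 4.0028e+06 ≈ 1255.4
Gain = 20 log₁₀(1255.4) ≈ 61.98 dB
∠G = 84.29° − 159.53° = -75.24°

62.0 dB, -75.2°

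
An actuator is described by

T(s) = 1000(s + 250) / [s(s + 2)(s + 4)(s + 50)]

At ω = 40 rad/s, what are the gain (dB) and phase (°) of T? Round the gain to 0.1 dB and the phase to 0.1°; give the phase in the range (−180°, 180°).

-24.2 dB, 69.0°

At s = jω = j40:
zero (s+250): 250 + j40 → |·| = √(250²+40²) = √64100 ≈ 253.18, ∠ = arctan(40/250) ≈ 9.09°
pole (s+2): 2 + j40 → |·| = √(2²+40²) = √1604 ≈ 40.05, ∠ = arctan(40/2) ≈ 87.14°
pole (s+4): 4 + j40 → |·| = √(4²+40²) = √1616 ≈ 40.2, ∠ = arctan(40/4) ≈ 84.29°
pole (s+50): 50 + j40 → |·| = √(50²+40²) = √4100 ≈ 64.031, ∠ = arctan(40/50) ≈ 38.66°
pole at origin: |s| = 40, ∠ = 90.00° (in denominator)
|T| = 1000 · 253.18 / 4.1236e+06 ≈ 0.061398
Gain = 20 log₁₀(0.061398) ≈ -24.24 dB
∠T = 9.09° − 300.09° = -291.00° ≡ 69.00° (principal value)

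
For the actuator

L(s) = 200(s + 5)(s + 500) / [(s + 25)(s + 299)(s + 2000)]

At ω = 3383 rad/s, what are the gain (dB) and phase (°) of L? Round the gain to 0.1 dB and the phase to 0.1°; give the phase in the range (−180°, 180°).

-25.8 dB, -62.4°

At s = jω = j3383:
zero (s+5): 5 + j3383 → |·| = √(5²+3383²) = √11444714 ≈ 3383, ∠ = arctan(3383/5) ≈ 89.92°
zero (s+500): 500 + j3383 → |·| = √(500²+3383²) = √11694689 ≈ 3419.7, ∠ = arctan(3383/500) ≈ 81.59°
pole (s+25): 25 + j3383 → |·| = √(25²+3383²) = √11445314 ≈ 3383.1, ∠ = arctan(3383/25) ≈ 89.58°
pole (s+299): 299 + j3383 → |·| = √(299²+3383²) = √11534090 ≈ 3396.2, ∠ = arctan(3383/299) ≈ 84.95°
pole (s+2000): 2000 + j3383 → |·| = √(2000²+3383²) = √15444689 ≈ 3930, ∠ = arctan(3383/2000) ≈ 59.41°
|L| = 200 · 1.1569e+07 / 4.5154e+10 ≈ 0.051242
Gain = 20 log₁₀(0.051242) ≈ -25.81 dB
∠L = 171.51° − 233.94° = -62.43°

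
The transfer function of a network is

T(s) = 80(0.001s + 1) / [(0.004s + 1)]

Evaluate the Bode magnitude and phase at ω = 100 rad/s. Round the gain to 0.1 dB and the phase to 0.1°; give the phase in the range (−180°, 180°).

37.5 dB, -16.1°

At ω = 100 rad/s:
zero (1 + j100·0.001) = 1 + j0.1 → |·| ≈ 1.005, ∠ ≈ 5.71°
pole (1 + j100·0.004) = 1 + j0.4 → |·| ≈ 1.077, ∠ ≈ 21.80°
|T| = 80 · 1.005 / (1.077) ≈ 74.652
Gain = 20 log₁₀(74.652) ≈ 37.46 dB
∠T = (5.71°) − (21.80°) = -16.09°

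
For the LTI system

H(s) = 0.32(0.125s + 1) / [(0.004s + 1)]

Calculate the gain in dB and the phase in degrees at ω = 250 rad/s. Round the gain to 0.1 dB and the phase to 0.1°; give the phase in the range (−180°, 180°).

At ω = 250 rad/s:
zero (1 + j250·0.125) = 1 + j31.25 → |·| ≈ 31.266, ∠ ≈ 88.17°
pole (1 + j250·0.004) = 1 + j1 → |·| ≈ 1.4142, ∠ ≈ 45.00°
|H| = 0.32 · 31.266 / (1.4142) ≈ 7.0748
Gain = 20 log₁₀(7.0748) ≈ 16.99 dB
∠H = (88.17°) − (45.00°) = 43.17°

17.0 dB, 43.2°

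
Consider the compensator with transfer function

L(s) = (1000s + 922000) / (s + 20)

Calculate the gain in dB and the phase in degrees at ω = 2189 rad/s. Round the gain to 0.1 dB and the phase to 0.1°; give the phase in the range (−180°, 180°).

Substitute s = j2189:
Numerator: 1000(j2189) + 922000 = 922000 + j2189000
Denominator: (j2189) + 20 = 20 + j2189
|N| = √(922000² + 2189000²) ≈ 2.3752e+06, ∠N ≈ 67.16°
|D| = √(20² + 2189²) ≈ 2189.1, ∠D ≈ 89.48°
|L| = 2.3752e+06 / 2189.1 ≈ 1085
Gain = 20 log₁₀(1085) ≈ 60.71 dB
∠L = 67.16° − 89.48° = -22.32°

60.7 dB, -22.3°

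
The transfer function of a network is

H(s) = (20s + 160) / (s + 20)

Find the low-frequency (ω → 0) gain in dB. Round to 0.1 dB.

H(0) = 160 / 20 = 8
20 log₁₀(8) ≈ 18.06 dB

18.1 dB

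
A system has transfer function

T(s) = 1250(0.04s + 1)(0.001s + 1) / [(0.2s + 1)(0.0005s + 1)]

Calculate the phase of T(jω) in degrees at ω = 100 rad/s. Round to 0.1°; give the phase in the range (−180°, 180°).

-8.3°

At ω = 100 rad/s:
zero (1 + j100·0.04) = 1 + j4 → |·| ≈ 4.1231, ∠ ≈ 75.96°
zero (1 + j100·0.001) = 1 + j0.1 → |·| ≈ 1.005, ∠ ≈ 5.71°
pole (1 + j100·0.2) = 1 + j20 → |·| ≈ 20.025, ∠ ≈ 87.14°
pole (1 + j100·0.0005) = 1 + j0.05 → |·| ≈ 1.0012, ∠ ≈ 2.86°
∠T = (75.96° + 5.71°) − (87.14° + 2.86°) = -8.33°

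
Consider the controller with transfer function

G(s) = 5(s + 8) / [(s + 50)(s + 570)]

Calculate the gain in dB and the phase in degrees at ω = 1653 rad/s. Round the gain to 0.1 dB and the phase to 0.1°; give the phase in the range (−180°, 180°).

-50.9 dB, -69.5°

At s = jω = j1653:
zero (s+8): 8 + j1653 → |·| = √(8²+1653²) = √2732473 ≈ 1653, ∠ = arctan(1653/8) ≈ 89.72°
pole (s+50): 50 + j1653 → |·| = √(50²+1653²) = √2734909 ≈ 1653.8, ∠ = arctan(1653/50) ≈ 88.27°
pole (s+570): 570 + j1653 → |·| = √(570²+1653²) = √3057309 ≈ 1748.5, ∠ = arctan(1653/570) ≈ 70.97°
|G| = 5 · 1653 / 2.8917e+06 ≈ 0.0028582
Gain = 20 log₁₀(0.0028582) ≈ -50.88 dB
∠G = 89.72° − 159.24° = -69.52°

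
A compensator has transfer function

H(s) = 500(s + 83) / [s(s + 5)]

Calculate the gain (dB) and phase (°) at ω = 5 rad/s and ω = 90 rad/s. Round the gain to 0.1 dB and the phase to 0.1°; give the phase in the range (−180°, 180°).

At s = jω = j5:
zero (s+83): 83 + j5 → |·| = √(83²+5²) = √6914 ≈ 83.15, ∠ = arctan(5/83) ≈ 3.45°
pole (s+5): 5 + j5 → |·| = √(5²+5²) = √50 ≈ 7.0711, ∠ = arctan(5/5) ≈ 45.00°
pole at origin: |s| = 5, ∠ = 90.00° (in denominator)
|H| = 500 · 83.15 / 35.355 ≈ 1175.9
Gain = 20 log₁₀(1175.9) ≈ 61.41 dB
∠H = 3.45° − 135.00° = -131.55°

At s = jω = j90:
zero (s+83): 83 + j90 → |·| = √(83²+90²) = √14989 ≈ 122.43, ∠ = arctan(90/83) ≈ 47.32°
pole (s+5): 5 + j90 → |·| = √(5²+90²) = √8125 ≈ 90.139, ∠ = arctan(90/5) ≈ 86.82°
pole at origin: |s| = 90, ∠ = 90.00° (in denominator)
|H| = 500 · 122.43 / 8112.5 ≈ 7.5458
Gain = 20 log₁₀(7.5458) ≈ 17.55 dB
∠H = 47.32° − 176.82° = -129.50°

ω = 5: 61.4 dB, -131.6°; ω = 90: 17.6 dB, -129.5°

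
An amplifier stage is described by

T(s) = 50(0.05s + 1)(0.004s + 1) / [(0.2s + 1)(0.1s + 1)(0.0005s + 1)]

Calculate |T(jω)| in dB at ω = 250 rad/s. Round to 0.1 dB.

At ω = 250 rad/s:
zero (1 + j250·0.05) = 1 + j12.5 → |·| ≈ 12.54, ∠ ≈ 85.43°
zero (1 + j250·0.004) = 1 + j1 → |·| ≈ 1.4142, ∠ ≈ 45.00°
pole (1 + j250·0.2) = 1 + j50 → |·| ≈ 50.01, ∠ ≈ 88.85°
pole (1 + j250·0.1) = 1 + j25 → |·| ≈ 25.02, ∠ ≈ 87.71°
pole (1 + j250·0.0005) = 1 + j0.125 → |·| ≈ 1.0078, ∠ ≈ 7.13°
|T| = 50 · 12.54 · 1.4142 / (50.01 · 25.02 · 1.0078) ≈ 0.70317
Gain = 20 log₁₀(0.70317) ≈ -3.06 dB

-3.1 dB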